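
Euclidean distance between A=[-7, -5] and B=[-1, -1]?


d = √((-7+ 1)² + (-5+ 1)²)
  = √(36 + 16)
  = √52 = 7.2111

7.2111


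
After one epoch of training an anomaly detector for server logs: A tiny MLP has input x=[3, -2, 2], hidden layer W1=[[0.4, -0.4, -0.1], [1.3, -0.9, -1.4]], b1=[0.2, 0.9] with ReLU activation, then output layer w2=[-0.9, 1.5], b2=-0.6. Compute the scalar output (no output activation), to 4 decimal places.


z1[0] = (0.4)·(3) + (-0.4)·(-2) + (-0.1)·(2) + 0.2 = 2.0
z1[1] = (1.3)·(3) + (-0.9)·(-2) + (-1.4)·(2) + 0.9 = 3.8
h = ReLU(z1) = [2.0, 3.8]
output = (-0.9)·(2.0) + (1.5)·(3.8) - 0.6 = 3.3

3.3


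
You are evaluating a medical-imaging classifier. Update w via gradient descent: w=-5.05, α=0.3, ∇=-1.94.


w_new = w - α·∇
= -5.05 - 0.3·-1.94
= -5.05 + 0.582
= -4.468

-4.468


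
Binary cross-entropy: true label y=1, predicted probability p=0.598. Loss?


BCE = -[y·ln(p) + (1-y)·ln(1-p)]
= -1·ln(0.598) - 0
= -ln(0.598) = 0.5142

0.5142


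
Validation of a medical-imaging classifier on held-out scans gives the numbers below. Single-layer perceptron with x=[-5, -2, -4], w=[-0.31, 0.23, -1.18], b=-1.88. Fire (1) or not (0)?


z = (-5)·(-0.31) + (-2)·(0.23) + (-4)·(-1.18) - 1.88
  = 3.93
step(z) = 1 (z≥0)

1


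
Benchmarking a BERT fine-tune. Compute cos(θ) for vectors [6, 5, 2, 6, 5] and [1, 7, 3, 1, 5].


A·B = 6·1 + 5·7 + 2·3 + 6·1 + 5·5 = 78
‖A‖ = √126 = 11.225, ‖B‖ = √85 = 9.2195
cos = 78/(√126·√85) = 78/√10710 = 0.7537

0.7537


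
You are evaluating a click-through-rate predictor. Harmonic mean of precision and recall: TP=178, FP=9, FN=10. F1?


Precision = 178/187 = 0.9519
Recall = 178/188 = 0.9468
F1 = 2·P·R/(P+R) = 2·TP/(2·TP+FP+FN) = 356/(356+9+10) = 356/375 = 0.9493

0.9493


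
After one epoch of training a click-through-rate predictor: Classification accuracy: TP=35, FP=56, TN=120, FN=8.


Accuracy = (TP+TN)/(TP+TN+FP+FN)
= (35+120)/(219)
= 155/219 = 70.78%

70.78%


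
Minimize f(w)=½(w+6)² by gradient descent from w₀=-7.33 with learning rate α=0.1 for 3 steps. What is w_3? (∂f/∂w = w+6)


step 1: grad = -7.33+6 = -1.33; w = -7.33 - 0.1·(-1.33) = -7.197
step 2: grad = -7.197+6 = -1.197; w = -7.197 - 0.1·(-1.197) = -7.0773
step 3: grad = -7.0773+6 = -1.0773; w = -7.0773 - 0.1·(-1.0773) = -6.96957

-6.96957


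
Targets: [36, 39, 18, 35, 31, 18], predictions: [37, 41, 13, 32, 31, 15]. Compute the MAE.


Absolute errors: |36-37|=1, |39-41|=2, |18-13|=5, |35-32|=3, |31-31|=0, |18-15|=3
Sum = 14
MAE = 14/6 = 7/3

7/3


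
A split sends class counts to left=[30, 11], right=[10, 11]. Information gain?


Parent = [40, 22], H_parent = 0.9383
H_left = 0.839 (n=41), H_right = 0.9984 (n=21)
H_children = (41/62)·0.839 + (21/62)·0.9984 = 0.893
IG = 0.9383 - 0.893 = 0.0453

0.0453


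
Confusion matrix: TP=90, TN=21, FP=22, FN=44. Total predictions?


Total = TP + TN + FP + FN
= 90 + 21 + 22 + 44
= 177
(Predicted positive: 112, predicted negative: 65)

177


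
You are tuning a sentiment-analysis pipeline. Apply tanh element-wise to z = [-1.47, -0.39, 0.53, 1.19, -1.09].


tanh(-1.47) = -0.8996
tanh(-0.39) = -0.3714
tanh(0.53) = 0.4854
tanh(1.19) = 0.8306
tanh(-1.09) = -0.7969
result = [-0.8996, -0.3714, 0.4854, 0.8306, -0.7969]

[-0.8996, -0.3714, 0.4854, 0.8306, -0.7969]


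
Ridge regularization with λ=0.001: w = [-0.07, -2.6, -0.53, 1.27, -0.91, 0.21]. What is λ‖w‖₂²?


‖w‖₂² = (-0.07)² + (-2.6)² + (-0.53)² + (1.27)² + (-0.91)² + (0.21)²
     = 0.0049 + 6.76 + 0.2809 + 1.6129 + 0.8281 + 0.0441
     = 9.5309
λ·‖w‖₂² = 0.001·9.5309 = 0.009531

0.009531


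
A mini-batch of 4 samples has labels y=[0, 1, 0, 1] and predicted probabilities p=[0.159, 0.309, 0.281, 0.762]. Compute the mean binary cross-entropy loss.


L[0] = -ln(1-0.159) = -ln(0.841) = 0.1732
L[1] = -ln(0.309) = 1.1744
L[2] = -ln(1-0.281) = -ln(0.719) = 0.3299
L[3] = -ln(0.762) = 0.2718
mean = (0.1732 + 1.1744 + 0.3299 + 0.2718)/4 = 0.4873

0.4873


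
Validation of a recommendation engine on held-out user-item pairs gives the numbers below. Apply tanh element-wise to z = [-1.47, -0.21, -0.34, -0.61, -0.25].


tanh(-1.47) = -0.8996
tanh(-0.21) = -0.207
tanh(-0.34) = -0.3275
tanh(-0.61) = -0.5441
tanh(-0.25) = -0.2449
result = [-0.8996, -0.207, -0.3275, -0.5441, -0.2449]

[-0.8996, -0.207, -0.3275, -0.5441, -0.2449]


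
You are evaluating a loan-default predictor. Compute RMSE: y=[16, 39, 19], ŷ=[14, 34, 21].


MSE = 33/3 = 11
RMSE = √(33/3) = 3.3166

3.3166


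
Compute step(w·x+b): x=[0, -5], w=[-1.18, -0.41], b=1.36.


z = (0)·(-1.18) + (-5)·(-0.41) + 1.36
  = 3.41
step(z) = 1 (z≥0)

1


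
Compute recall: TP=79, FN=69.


Recall = TP/(TP+FN)
= 79/(79+69)
= 79/148 = 53.38%

53.38%


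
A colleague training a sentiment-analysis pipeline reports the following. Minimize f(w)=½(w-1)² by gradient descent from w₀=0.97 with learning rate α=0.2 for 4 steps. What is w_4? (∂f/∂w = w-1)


step 1: grad = 0.97-1 = -0.03; w = 0.97 - 0.2·(-0.03) = 0.976
step 2: grad = 0.976-1 = -0.024; w = 0.976 - 0.2·(-0.024) = 0.9808
step 3: grad = 0.9808-1 = -0.0192; w = 0.9808 - 0.2·(-0.0192) = 0.98464
step 4: grad = 0.98464-1 = -0.01536; w = 0.98464 - 0.2·(-0.01536) = 0.987712

0.987712


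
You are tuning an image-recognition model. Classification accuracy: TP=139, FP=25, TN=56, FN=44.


Accuracy = (TP+TN)/(TP+TN+FP+FN)
= (139+56)/(264)
= 195/264 = 73.86%

73.86%


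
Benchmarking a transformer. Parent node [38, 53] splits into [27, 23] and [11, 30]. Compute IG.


Parent = [38, 53], H_parent = 0.9803
H_left = 0.9954 (n=50), H_right = 0.839 (n=41)
H_children = (50/91)·0.9954 + (41/91)·0.839 = 0.9249
IG = 0.9803 - 0.9249 = 0.0554

0.0554


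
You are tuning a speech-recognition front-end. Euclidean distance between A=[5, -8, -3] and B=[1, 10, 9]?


d = √((5-1)² + (-8-10)² + (-3-9)²)
  = √(16 + 324 + 144)
  = √484 = 22.0

22.0


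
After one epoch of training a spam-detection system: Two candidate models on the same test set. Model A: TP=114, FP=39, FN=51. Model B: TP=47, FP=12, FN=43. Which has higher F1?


Model A: P=114/153=0.7451, R=114/165=0.6909, F1=2PR/(P+R)=2TP/(2TP+FP+FN)=228/318=0.717
Model B: P=47/59=0.7966, R=47/90=0.5222, F1=2PR/(P+R)=2TP/(2TP+FP+FN)=94/149=0.6309
0.717 > 0.6309 → Model A

Model A


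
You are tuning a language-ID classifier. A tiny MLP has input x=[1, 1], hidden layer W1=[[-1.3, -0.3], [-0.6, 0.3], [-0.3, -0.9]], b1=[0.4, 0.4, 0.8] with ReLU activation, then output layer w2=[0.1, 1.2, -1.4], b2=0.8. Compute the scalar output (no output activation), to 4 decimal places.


z1[0] = (-1.3)·(1) + (-0.3)·(1) + 0.4 = -1.2
z1[1] = (-0.6)·(1) + (0.3)·(1) + 0.4 = 0.1
z1[2] = (-0.3)·(1) + (-0.9)·(1) + 0.8 = -0.4
h = ReLU(z1) = [0.0, 0.1, 0.0]
output = (0.1)·(0.0) + (1.2)·(0.1) + (-1.4)·(0.0) + 0.8 = 0.92

0.92


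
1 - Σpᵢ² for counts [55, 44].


Probabilities: [55/99, 44/99] ≈ [0.5556, 0.4444]
Σpᵢ² = (3025 + 1936)/99² = 4961/9801
Gini = 1 - Σpᵢ² = 1 - 4961/9801 = 0.4938

0.4938


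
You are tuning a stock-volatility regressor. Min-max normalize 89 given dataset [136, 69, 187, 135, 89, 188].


min=69, max=188
(89-69)/(188-69) = 20/119 = 0.1681

0.1681


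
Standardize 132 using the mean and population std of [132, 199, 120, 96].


μ = 136.75, σ = 38.2059
z = (132 - 136.75)/38.2059 = -0.1243

-0.1243


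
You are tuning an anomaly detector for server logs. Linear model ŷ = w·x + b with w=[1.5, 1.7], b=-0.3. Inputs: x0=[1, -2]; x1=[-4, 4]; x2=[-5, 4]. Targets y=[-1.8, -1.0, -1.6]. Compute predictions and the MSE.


ŷ0 = (1.5)·(1) + (1.7)·(-2) - 0.3 = -2.2
ŷ1 = (1.5)·(-4) + (1.7)·(4) - 0.3 = 0.5
ŷ2 = (1.5)·(-5) + (1.7)·(4) - 0.3 = -1.0
errors² = [0.16, 2.25, 0.36]
MSE = 2.7700/3 = 0.9233

0.9233


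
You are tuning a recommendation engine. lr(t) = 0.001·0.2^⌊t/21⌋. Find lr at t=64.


n_drops = ⌊64/21⌋ = 3
lr = 0.001·0.2^3 = 0.001·0.008 = 0.000008

0.000008


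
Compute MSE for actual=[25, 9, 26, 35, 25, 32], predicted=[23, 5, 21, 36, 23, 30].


Squared errors: (25-23)²=4, (9-5)²=16, (26-21)²=25, (35-36)²=1, (25-23)²=4, (32-30)²=4
Sum = 54
MSE = 54/6 = 9

9


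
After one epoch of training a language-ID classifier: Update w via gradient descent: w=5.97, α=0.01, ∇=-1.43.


w_new = w - α·∇
= 5.97 - 0.01·-1.43
= 5.97 + 0.0143
= 5.9843

5.9843


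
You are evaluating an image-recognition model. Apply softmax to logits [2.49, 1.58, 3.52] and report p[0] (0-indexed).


Exponentials: e^2.49=12.0613, e^1.58=4.855, e^3.52=33.7844
Sum = 50.7007
Softmax = [0.2379, 0.0958, 0.6664]
p[0] = 12.0613/50.7007 = 0.2379

0.2379


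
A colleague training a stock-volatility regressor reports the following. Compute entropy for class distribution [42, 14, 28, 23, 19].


Probabilities: [42/126, 14/126, 28/126, 23/126, 19/126] ≈ [0.3333, 0.1111, 0.2222, 0.1825, 0.1508]
H = -((42/126)·log₂(42/126) + (14/126)·log₂(14/126) + (28/126)·log₂(28/126) + (23/126)·log₂(23/126) + (19/126)·log₂(19/126))
  = 2.2222 bits

2.2222 bits


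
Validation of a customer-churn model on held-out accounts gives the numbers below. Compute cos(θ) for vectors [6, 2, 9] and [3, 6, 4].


A·B = 6·3 + 2·6 + 9·4 = 66
‖A‖ = √121 = 11, ‖B‖ = √61 = 7.8102
cos = 66/(√121·√61) = 66/√7381 = 0.7682

0.7682


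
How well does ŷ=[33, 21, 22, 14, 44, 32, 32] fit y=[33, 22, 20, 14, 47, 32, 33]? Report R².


ȳ = 28.7143
SS_res = Σ(y-ŷ)² = 15
SS_tot = Σ(y-ȳ)² = 719.43
R² = 1 - SS_res/SS_tot = 1 - 0.0208 = 0.9792

0.9792


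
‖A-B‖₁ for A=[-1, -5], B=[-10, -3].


d = |-1+ 10| + |-5+ 3|
  = 9 + 2
  = 11

11


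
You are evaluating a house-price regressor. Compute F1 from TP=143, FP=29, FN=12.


Precision = 143/172 = 0.8314
Recall = 143/155 = 0.9226
F1 = 2·P·R/(P+R) = 2·TP/(2·TP+FP+FN) = 286/(286+29+12) = 286/327 = 0.8746

0.8746


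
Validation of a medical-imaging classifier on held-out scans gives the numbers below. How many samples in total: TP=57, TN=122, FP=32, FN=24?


Total = TP + TN + FP + FN
= 57 + 122 + 32 + 24
= 235
(Predicted positive: 89, predicted negative: 146)

235


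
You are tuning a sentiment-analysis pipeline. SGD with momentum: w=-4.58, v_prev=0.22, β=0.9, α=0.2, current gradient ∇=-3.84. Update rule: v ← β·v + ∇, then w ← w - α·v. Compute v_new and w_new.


v_new = 0.9·0.22 - 3.84 = 0.198 - 3.84 = -3.642
w_new = -4.58 - 0.2·-3.642 = -4.58 + 0.7284 = -3.8516

v_new=-3.642, w_new=-3.8516


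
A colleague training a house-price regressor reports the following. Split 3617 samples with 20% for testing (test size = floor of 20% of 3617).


Test = ⌊3617·20/100⌋ = 723
Train = 3617 - 723 = 2894

Train: 2894, Test: 723


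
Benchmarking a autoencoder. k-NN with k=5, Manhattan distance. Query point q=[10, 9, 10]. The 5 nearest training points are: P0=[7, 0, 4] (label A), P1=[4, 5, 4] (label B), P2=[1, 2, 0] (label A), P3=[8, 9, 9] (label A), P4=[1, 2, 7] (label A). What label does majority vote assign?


d(q,P0) = 18  (label A)
d(q,P1) = 16  (label B)
d(q,P2) = 26  (label A)
d(q,P3) = 3  (label A)
d(q,P4) = 19  (label A)
Votes: A=4, B=1
Majority → A

A


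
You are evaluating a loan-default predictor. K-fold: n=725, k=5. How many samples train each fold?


Fold size = 725/5 = 145
Training per fold = 725 - 145 = 580

580


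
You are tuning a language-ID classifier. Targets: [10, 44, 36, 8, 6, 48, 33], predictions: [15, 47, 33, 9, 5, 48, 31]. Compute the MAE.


Absolute errors: |10-15|=5, |44-47|=3, |36-33|=3, |8-9|=1, |6-5|=1, |48-48|=0, |33-31|=2
Sum = 15
MAE = 15/7 = 15/7

15/7


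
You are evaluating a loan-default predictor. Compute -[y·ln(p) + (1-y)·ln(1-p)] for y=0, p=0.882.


BCE = -[y·ln(p) + (1-y)·ln(1-p)]
= -0 - 1·ln(1-0.882)
= -ln(0.118) = 2.1371

2.1371


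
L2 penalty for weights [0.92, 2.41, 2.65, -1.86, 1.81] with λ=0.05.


‖w‖₂² = (0.92)² + (2.41)² + (2.65)² + (-1.86)² + (1.81)²
     = 0.8464 + 5.8081 + 7.0225 + 3.4596 + 3.2761
     = 20.4127
λ·‖w‖₂² = 0.05·20.4127 = 1.020635

1.020635


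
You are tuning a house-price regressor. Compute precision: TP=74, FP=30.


Precision = TP/(TP+FP)
= 74/(74+30)
= 74/104 = 71.15%

71.15%


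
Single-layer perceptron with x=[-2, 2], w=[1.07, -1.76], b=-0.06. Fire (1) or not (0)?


z = (-2)·(1.07) + (2)·(-1.76) - 0.06
  = -5.72
step(z) = 0 (z<0)

0


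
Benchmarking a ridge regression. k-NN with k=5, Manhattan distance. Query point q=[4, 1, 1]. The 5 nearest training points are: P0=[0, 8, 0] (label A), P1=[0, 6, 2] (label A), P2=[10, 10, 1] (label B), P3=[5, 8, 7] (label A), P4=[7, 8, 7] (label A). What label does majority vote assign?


d(q,P0) = 12  (label A)
d(q,P1) = 10  (label A)
d(q,P2) = 15  (label B)
d(q,P3) = 14  (label A)
d(q,P4) = 16  (label A)
Votes: A=4, B=1
Majority → A

A


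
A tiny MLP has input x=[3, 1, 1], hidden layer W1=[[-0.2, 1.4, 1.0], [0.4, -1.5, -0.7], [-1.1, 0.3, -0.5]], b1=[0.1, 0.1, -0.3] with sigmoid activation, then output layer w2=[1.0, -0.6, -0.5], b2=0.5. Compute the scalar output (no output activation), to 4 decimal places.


z1[0] = (-0.2)·(3) + (1.4)·(1) + (1.0)·(1) + 0.1 = 1.9
z1[1] = (0.4)·(3) + (-1.5)·(1) + (-0.7)·(1) + 0.1 = -0.9
z1[2] = (-1.1)·(3) + (0.3)·(1) + (-0.5)·(1) - 0.3 = -3.8
h = sigmoid(z1) = [0.8699, 0.2891, 0.0219]
output = (1.0)·(0.8699) + (-0.6)·(0.2891) + (-0.5)·(0.0219) + 0.5 = 1.1855

1.1855


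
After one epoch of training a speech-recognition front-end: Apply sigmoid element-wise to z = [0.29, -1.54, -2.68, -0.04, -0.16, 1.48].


σ(0.29) = 1/(1+e^-0.29) = 0.572
σ(-1.54) = 1/(1+e^1.54) = 0.1765
σ(-2.68) = 1/(1+e^2.68) = 0.0642
σ(-0.04) = 1/(1+e^0.04) = 0.49
σ(-0.16) = 1/(1+e^0.16) = 0.4601
σ(1.48) = 1/(1+e^-1.48) = 0.8146
result = [0.572, 0.1765, 0.0642, 0.49, 0.4601, 0.8146]

[0.572, 0.1765, 0.0642, 0.49, 0.4601, 0.8146]


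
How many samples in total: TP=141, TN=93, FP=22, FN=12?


Total = TP + TN + FP + FN
= 141 + 93 + 22 + 12
= 268
(Predicted positive: 163, predicted negative: 105)

268


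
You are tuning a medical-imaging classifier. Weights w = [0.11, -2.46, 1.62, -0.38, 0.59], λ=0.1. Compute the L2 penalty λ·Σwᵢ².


‖w‖₂² = (0.11)² + (-2.46)² + (1.62)² + (-0.38)² + (0.59)²
     = 0.0121 + 6.0516 + 2.6244 + 0.1444 + 0.3481
     = 9.1806
λ·‖w‖₂² = 0.1·9.1806 = 0.91806

0.91806


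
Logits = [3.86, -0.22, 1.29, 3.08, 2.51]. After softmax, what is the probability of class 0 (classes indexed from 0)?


Exponentials: e^3.86=47.4654, e^-0.22=0.8025, e^1.29=3.6328, e^3.08=21.7584, e^2.51=12.3049
Sum = 85.964
Softmax = [0.5522, 0.0093, 0.0423, 0.2531, 0.1431]
p[0] = 47.4654/85.964 = 0.5522

0.5522


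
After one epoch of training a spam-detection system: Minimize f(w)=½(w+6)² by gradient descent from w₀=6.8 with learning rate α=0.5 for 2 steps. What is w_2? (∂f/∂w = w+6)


step 1: grad = 6.8+6 = 12.8; w = 6.8 - 0.5·(12.8) = 0.4
step 2: grad = 0.4+6 = 6.4; w = 0.4 - 0.5·(6.4) = -2.8

-2.8


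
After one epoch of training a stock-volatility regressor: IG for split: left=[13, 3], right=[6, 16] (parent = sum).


Parent = [19, 19], H_parent = 1
H_left = 0.6962 (n=16), H_right = 0.8454 (n=22)
H_children = (16/38)·0.6962 + (22/38)·0.8454 = 0.7826
IG = 1 - 0.7826 = 0.2174

0.2174


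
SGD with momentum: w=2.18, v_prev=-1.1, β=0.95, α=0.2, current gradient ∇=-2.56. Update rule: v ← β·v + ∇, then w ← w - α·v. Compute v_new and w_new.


v_new = 0.95·-1.1 - 2.56 = -1.045 - 2.56 = -3.605
w_new = 2.18 - 0.2·-3.605 = 2.18 + 0.721 = 2.901

v_new=-3.605, w_new=2.901


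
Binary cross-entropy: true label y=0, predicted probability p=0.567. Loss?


BCE = -[y·ln(p) + (1-y)·ln(1-p)]
= -0 - 1·ln(1-0.567)
= -ln(0.433) = 0.837

0.837


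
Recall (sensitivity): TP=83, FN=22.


Recall = TP/(TP+FN)
= 83/(83+22)
= 83/105 = 79.05%

79.05%


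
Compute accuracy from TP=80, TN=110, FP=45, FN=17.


Accuracy = (TP+TN)/(TP+TN+FP+FN)
= (80+110)/(252)
= 190/252 = 75.4%

75.4%


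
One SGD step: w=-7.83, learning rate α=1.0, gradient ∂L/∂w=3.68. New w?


w_new = w - α·∇
= -7.83 - 1.0·3.68
= -7.83 - 3.68
= -11.51

-11.51


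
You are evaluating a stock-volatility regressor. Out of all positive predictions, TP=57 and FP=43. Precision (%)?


Precision = TP/(TP+FP)
= 57/(57+43)
= 57/100 = 57.0%

57.0%


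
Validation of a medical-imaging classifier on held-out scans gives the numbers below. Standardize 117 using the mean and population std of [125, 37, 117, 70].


μ = 87.25, σ = 35.8216
z = (117 - 87.25)/35.8216 = 0.8305

0.8305


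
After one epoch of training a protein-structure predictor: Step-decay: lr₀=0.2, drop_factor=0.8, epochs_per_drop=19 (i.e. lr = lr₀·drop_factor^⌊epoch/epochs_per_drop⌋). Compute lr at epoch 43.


n_drops = ⌊43/19⌋ = 2
lr = 0.2·0.8^2 = 0.2·0.64 = 0.128

0.128


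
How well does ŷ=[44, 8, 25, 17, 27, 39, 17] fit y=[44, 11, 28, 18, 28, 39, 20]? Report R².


ȳ = 26.8571
SS_res = Σ(y-ŷ)² = 29
SS_tot = Σ(y-ȳ)² = 820.86
R² = 1 - SS_res/SS_tot = 1 - 0.0353 = 0.9647

0.9647


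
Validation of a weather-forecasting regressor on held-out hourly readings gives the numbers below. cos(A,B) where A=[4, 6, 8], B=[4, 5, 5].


A·B = 4·4 + 6·5 + 8·5 = 86
‖A‖ = √116 = 10.7703, ‖B‖ = √66 = 8.124
cos = 86/(√116·√66) = 86/√7656 = 0.9829

0.9829


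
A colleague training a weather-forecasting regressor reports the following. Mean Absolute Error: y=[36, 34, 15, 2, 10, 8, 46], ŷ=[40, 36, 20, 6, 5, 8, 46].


Absolute errors: |36-40|=4, |34-36|=2, |15-20|=5, |2-6|=4, |10-5|=5, |8-8|=0, |46-46|=0
Sum = 20
MAE = 20/7 = 20/7

20/7


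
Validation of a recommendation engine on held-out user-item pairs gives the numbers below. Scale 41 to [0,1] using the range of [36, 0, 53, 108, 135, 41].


min=0, max=135
(41-0)/(135-0) = 41/135 = 0.3037

0.3037


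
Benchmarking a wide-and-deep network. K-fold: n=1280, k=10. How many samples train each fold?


Fold size = 1280/10 = 128
Training per fold = 1280 - 128 = 1152

1152


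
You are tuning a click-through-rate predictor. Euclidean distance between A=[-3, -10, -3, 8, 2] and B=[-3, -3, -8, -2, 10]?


d = √((-3+ 3)² + (-10+ 3)² + (-3+ 8)² + (8+ 2)² + (2-10)²)
  = √(0 + 49 + 25 + 100 + 64)
  = √238 = 15.4272

15.4272


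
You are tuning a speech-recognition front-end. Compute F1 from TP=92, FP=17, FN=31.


Precision = 92/109 = 0.844
Recall = 92/123 = 0.748
F1 = 2·P·R/(P+R) = 2·TP/(2·TP+FP+FN) = 184/(184+17+31) = 184/232 = 0.7931

0.7931


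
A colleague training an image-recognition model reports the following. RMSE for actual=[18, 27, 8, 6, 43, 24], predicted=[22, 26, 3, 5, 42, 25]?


MSE = 45/6 = 7.5
RMSE = √(45/6) = 2.7386

2.7386


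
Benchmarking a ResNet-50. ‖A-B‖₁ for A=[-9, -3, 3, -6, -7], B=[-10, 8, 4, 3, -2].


d = |-9+ 10| + |-3-8| + |3-4| + |-6-3| + |-7+ 2|
  = 1 + 11 + 1 + 9 + 5
  = 27

27


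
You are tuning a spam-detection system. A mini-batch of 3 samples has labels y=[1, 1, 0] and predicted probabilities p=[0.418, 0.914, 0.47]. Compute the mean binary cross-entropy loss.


L[0] = -ln(0.418) = 0.8723
L[1] = -ln(0.914) = 0.0899
L[2] = -ln(1-0.47) = -ln(0.53) = 0.6349
mean = (0.8723 + 0.0899 + 0.6349)/3 = 0.5324

0.5324


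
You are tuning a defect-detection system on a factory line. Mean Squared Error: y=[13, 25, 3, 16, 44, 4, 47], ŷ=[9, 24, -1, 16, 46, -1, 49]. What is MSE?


Squared errors: (13-9)²=16, (25-24)²=1, (3+ 1)²=16, (16-16)²=0, (44-46)²=4, (4+ 1)²=25, (47-49)²=4
Sum = 66
MSE = 66/7 = 66/7

66/7


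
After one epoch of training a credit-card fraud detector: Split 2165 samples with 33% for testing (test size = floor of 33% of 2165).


Test = ⌊2165·33/100⌋ = 714
Train = 2165 - 714 = 1451

Train: 1451, Test: 714


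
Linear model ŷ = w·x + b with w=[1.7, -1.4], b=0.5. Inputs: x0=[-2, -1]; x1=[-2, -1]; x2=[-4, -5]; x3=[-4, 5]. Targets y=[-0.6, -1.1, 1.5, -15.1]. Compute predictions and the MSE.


ŷ0 = (1.7)·(-2) + (-1.4)·(-1) + 0.5 = -1.5
ŷ1 = (1.7)·(-2) + (-1.4)·(-1) + 0.5 = -1.5
ŷ2 = (1.7)·(-4) + (-1.4)·(-5) + 0.5 = 0.7
ŷ3 = (1.7)·(-4) + (-1.4)·(5) + 0.5 = -13.3
errors² = [0.81, 0.16, 0.64, 3.24]
MSE = 4.8500/4 = 1.2125

1.2125


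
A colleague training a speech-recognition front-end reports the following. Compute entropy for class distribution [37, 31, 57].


Probabilities: [37/125, 31/125, 57/125] ≈ [0.296, 0.248, 0.456]
H = -((37/125)·log₂(37/125) + (31/125)·log₂(31/125) + (57/125)·log₂(57/125))
  = 1.5353 bits

1.5353 bits


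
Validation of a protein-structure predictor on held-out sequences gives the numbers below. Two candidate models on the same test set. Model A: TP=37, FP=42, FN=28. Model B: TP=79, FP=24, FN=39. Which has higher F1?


Model A: P=37/79=0.4684, R=37/65=0.5692, F1=2PR/(P+R)=2TP/(2TP+FP+FN)=74/144=0.5139
Model B: P=79/103=0.767, R=79/118=0.6695, F1=2PR/(P+R)=2TP/(2TP+FP+FN)=158/221=0.7149
0.5139 < 0.7149 → Model B

Model B


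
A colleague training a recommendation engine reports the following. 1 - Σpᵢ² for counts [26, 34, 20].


Probabilities: [26/80, 34/80, 20/80] ≈ [0.325, 0.425, 0.25]
Σpᵢ² = (676 + 1156 + 400)/80² = 2232/6400
Gini = 1 - Σpᵢ² = 1 - 2232/6400 = 0.6512

0.6512


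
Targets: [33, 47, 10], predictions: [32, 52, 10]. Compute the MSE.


Squared errors: (33-32)²=1, (47-52)²=25, (10-10)²=0
Sum = 26
MSE = 26/3 = 26/3

26/3


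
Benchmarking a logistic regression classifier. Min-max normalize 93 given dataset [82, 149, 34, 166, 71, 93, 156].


min=34, max=166
(93-34)/(166-34) = 59/132 = 0.447

0.447


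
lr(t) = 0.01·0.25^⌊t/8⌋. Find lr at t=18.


n_drops = ⌊18/8⌋ = 2
lr = 0.01·0.25^2 = 0.01·0.0625 = 0.000625

0.000625


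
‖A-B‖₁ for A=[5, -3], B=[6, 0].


d = |5-6| + |-3-0|
  = 1 + 3
  = 4

4


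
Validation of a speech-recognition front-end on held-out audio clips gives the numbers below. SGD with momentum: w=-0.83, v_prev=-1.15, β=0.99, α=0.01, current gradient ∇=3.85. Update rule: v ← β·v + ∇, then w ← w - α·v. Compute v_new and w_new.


v_new = 0.99·-1.15 + 3.85 = -1.1385 + 3.85 = 2.7115
w_new = -0.83 - 0.01·2.7115 = -0.83 - 0.027115 = -0.857115

v_new=2.7115, w_new=-0.857115


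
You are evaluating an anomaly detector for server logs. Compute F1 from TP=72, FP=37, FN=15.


Precision = 72/109 = 0.6606
Recall = 72/87 = 0.8276
F1 = 2·P·R/(P+R) = 2·TP/(2·TP+FP+FN) = 144/(144+37+15) = 144/196 = 0.7347

0.7347


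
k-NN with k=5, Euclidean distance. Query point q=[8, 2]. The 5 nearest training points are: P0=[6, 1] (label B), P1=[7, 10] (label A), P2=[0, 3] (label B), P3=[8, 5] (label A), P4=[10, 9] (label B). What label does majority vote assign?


d(q,P0) = 2.2361  (label B)
d(q,P1) = 8.0623  (label A)
d(q,P2) = 8.0623  (label B)
d(q,P3) = 3.0  (label A)
d(q,P4) = 7.2801  (label B)
Votes: A=2, B=3
Majority → B

B


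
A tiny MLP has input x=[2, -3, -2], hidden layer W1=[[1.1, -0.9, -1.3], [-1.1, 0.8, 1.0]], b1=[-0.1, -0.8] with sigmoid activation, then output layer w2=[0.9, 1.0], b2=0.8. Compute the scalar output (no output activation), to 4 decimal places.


z1[0] = (1.1)·(2) + (-0.9)·(-3) + (-1.3)·(-2) - 0.1 = 7.4
z1[1] = (-1.1)·(2) + (0.8)·(-3) + (1.0)·(-2) - 0.8 = -7.4
h = sigmoid(z1) = [0.9994, 0.0006]
output = (0.9)·(0.9994) + (1.0)·(0.0006) + 0.8 = 1.7001

1.7001


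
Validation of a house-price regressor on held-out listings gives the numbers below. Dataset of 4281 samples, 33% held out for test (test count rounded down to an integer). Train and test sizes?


Test = ⌊4281·33/100⌋ = 1412
Train = 4281 - 1412 = 2869

Train: 2869, Test: 1412


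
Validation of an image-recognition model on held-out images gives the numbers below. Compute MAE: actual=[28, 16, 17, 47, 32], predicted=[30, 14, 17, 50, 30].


Absolute errors: |28-30|=2, |16-14|=2, |17-17|=0, |47-50|=3, |32-30|=2
Sum = 9
MAE = 9/5 = 9/5

9/5


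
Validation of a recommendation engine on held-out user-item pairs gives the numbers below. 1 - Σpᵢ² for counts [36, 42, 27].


Probabilities: [36/105, 42/105, 27/105] ≈ [0.3429, 0.4, 0.2571]
Σpᵢ² = (1296 + 1764 + 729)/105² = 3789/11025
Gini = 1 - Σpᵢ² = 1 - 3789/11025 = 0.6563

0.6563


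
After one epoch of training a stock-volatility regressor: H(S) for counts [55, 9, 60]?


Probabilities: [55/124, 9/124, 60/124] ≈ [0.4435, 0.0726, 0.4839]
H = -((55/124)·log₂(55/124) + (9/124)·log₂(9/124) + (60/124)·log₂(60/124))
  = 1.3016 bits

1.3016 bits


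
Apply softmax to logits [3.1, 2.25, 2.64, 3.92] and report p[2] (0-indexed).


Exponentials: e^3.1=22.198, e^2.25=9.4877, e^2.64=14.0132, e^3.92=50.4004
Sum = 96.0993
Softmax = [0.231, 0.0987, 0.1458, 0.5245]
p[2] = 14.0132/96.0993 = 0.1458

0.1458


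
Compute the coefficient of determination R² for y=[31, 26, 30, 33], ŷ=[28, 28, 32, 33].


ȳ = 30
SS_res = Σ(y-ŷ)² = 17
SS_tot = Σ(y-ȳ)² = 26
R² = 1 - SS_res/SS_tot = 1 - 0.6538 = 0.3462

0.3462


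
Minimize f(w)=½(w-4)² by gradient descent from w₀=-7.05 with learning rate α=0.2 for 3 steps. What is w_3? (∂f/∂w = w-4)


step 1: grad = -7.05-4 = -11.05; w = -7.05 - 0.2·(-11.05) = -4.84
step 2: grad = -4.84-4 = -8.84; w = -4.84 - 0.2·(-8.84) = -3.072
step 3: grad = -3.072-4 = -7.072; w = -3.072 - 0.2·(-7.072) = -1.6576

-1.6576


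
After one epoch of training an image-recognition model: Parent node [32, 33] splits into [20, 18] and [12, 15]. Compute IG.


Parent = [32, 33], H_parent = 0.9998
H_left = 0.998 (n=38), H_right = 0.9911 (n=27)
H_children = (38/65)·0.998 + (27/65)·0.9911 = 0.9951
IG = 0.9998 - 0.9951 = 0.0047

0.0047


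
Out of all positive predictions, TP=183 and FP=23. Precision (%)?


Precision = TP/(TP+FP)
= 183/(183+23)
= 183/206 = 88.83%

88.83%


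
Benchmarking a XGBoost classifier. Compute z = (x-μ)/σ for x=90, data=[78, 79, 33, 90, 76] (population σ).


μ = 71.2, σ = 19.7119
z = (90 - 71.2)/19.7119 = 0.9537

0.9537


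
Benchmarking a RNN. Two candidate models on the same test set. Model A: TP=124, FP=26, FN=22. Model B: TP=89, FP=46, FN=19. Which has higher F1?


Model A: P=124/150=0.8267, R=124/146=0.8493, F1=2PR/(P+R)=2TP/(2TP+FP+FN)=248/296=0.8378
Model B: P=89/135=0.6593, R=89/108=0.8241, F1=2PR/(P+R)=2TP/(2TP+FP+FN)=178/243=0.7325
0.8378 > 0.7325 → Model A

Model A


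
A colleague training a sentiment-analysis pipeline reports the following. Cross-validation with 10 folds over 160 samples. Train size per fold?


Fold size = 160/10 = 16
Training per fold = 160 - 16 = 144

144


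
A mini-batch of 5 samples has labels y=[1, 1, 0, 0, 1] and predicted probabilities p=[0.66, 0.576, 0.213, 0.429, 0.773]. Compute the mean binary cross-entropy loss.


L[0] = -ln(0.66) = 0.4155
L[1] = -ln(0.576) = 0.5516
L[2] = -ln(1-0.213) = -ln(0.787) = 0.2395
L[3] = -ln(1-0.429) = -ln(0.571) = 0.5604
L[4] = -ln(0.773) = 0.2575
mean = (0.4155 + 0.5516 + 0.2395 + 0.5604 + 0.2575)/5 = 0.4049

0.4049


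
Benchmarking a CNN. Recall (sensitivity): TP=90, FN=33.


Recall = TP/(TP+FN)
= 90/(90+33)
= 90/123 = 73.17%

73.17%


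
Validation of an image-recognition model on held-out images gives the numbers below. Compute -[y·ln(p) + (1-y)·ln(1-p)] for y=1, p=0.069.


BCE = -[y·ln(p) + (1-y)·ln(1-p)]
= -1·ln(0.069) - 0
= -ln(0.069) = 2.6736

2.6736


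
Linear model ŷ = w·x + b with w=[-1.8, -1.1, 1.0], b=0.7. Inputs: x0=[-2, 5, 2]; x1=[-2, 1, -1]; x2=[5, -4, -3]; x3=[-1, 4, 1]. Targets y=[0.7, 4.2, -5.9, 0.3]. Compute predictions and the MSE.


ŷ0 = (-1.8)·(-2) + (-1.1)·(5) + (1.0)·(2) + 0.7 = 0.8
ŷ1 = (-1.8)·(-2) + (-1.1)·(1) + (1.0)·(-1) + 0.7 = 2.2
ŷ2 = (-1.8)·(5) + (-1.1)·(-4) + (1.0)·(-3) + 0.7 = -6.9
ŷ3 = (-1.8)·(-1) + (-1.1)·(4) + (1.0)·(1) + 0.7 = -0.9
errors² = [0.01, 4.0, 1.0, 1.44]
MSE = 6.4500/4 = 1.6125

1.6125


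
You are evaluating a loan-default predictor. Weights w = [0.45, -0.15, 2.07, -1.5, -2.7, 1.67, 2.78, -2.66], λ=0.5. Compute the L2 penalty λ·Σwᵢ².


‖w‖₂² = (0.45)² + (-0.15)² + (2.07)² + (-1.5)² + (-2.7)² + (1.67)² + (2.78)² + (-2.66)²
     = 0.2025 + 0.0225 + 4.2849 + 2.25 + 7.29 + 2.7889 + 7.7284 + 7.0756
     = 31.6428
λ·‖w‖₂² = 0.5·31.6428 = 15.8214

15.8214


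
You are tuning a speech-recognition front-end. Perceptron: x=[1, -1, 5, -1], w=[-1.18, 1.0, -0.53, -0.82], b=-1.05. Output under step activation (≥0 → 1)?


z = (1)·(-1.18) + (-1)·(1.0) + (5)·(-0.53) + (-1)·(-0.82) - 1.05
  = -5.06
step(z) = 0 (z<0)

0


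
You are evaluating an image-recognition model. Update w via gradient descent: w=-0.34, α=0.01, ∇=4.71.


w_new = w - α·∇
= -0.34 - 0.01·4.71
= -0.34 - 0.0471
= -0.3871

-0.3871


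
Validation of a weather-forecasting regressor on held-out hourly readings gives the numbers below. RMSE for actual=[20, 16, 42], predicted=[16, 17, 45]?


MSE = 26/3 = 8.6667
RMSE = √(26/3) = 2.9439

2.9439


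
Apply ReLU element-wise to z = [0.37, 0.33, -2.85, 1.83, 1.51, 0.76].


ReLU(0.37) = max(0, 0.37) = 0.37
ReLU(0.33) = max(0, 0.33) = 0.33
ReLU(-2.85) = max(0, -2.85) = 0.0
ReLU(1.83) = max(0, 1.83) = 1.83
ReLU(1.51) = max(0, 1.51) = 1.51
ReLU(0.76) = max(0, 0.76) = 0.76
result = [0.37, 0.33, 0.0, 1.83, 1.51, 0.76]

[0.37, 0.33, 0.0, 1.83, 1.51, 0.76]


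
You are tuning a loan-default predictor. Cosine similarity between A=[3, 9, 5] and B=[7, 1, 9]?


A·B = 3·7 + 9·1 + 5·9 = 75
‖A‖ = √115 = 10.7238, ‖B‖ = √131 = 11.4455
cos = 75/(√115·√131) = 75/√15065 = 0.611

0.611


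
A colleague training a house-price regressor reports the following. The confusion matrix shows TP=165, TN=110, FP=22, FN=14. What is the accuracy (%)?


Accuracy = (TP+TN)/(TP+TN+FP+FN)
= (165+110)/(311)
= 275/311 = 88.42%

88.42%


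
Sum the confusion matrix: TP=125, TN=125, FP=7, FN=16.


Total = TP + TN + FP + FN
= 125 + 125 + 7 + 16
= 273
(Predicted positive: 132, predicted negative: 141)

273


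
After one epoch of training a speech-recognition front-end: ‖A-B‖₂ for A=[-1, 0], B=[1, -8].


d = √((-1-1)² + (0+ 8)²)
  = √(4 + 64)
  = √68 = 8.2462

8.2462


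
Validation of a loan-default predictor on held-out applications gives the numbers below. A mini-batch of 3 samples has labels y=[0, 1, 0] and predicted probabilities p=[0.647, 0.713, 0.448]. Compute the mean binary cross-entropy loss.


L[0] = -ln(1-0.647) = -ln(0.353) = 1.0413
L[1] = -ln(0.713) = 0.3383
L[2] = -ln(1-0.448) = -ln(0.552) = 0.5942
mean = (1.0413 + 0.3383 + 0.5942)/3 = 0.6579

0.6579


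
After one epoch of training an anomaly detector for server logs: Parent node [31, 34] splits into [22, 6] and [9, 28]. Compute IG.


Parent = [31, 34], H_parent = 0.9985
H_left = 0.7496 (n=28), H_right = 0.8004 (n=37)
H_children = (28/65)·0.7496 + (37/65)·0.8004 = 0.7785
IG = 0.9985 - 0.7785 = 0.22

0.22


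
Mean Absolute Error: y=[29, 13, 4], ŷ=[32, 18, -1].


Absolute errors: |29-32|=3, |13-18|=5, |4+ 1|=5
Sum = 13
MAE = 13/3 = 13/3

13/3


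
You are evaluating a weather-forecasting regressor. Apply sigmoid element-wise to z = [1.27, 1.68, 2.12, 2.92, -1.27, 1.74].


σ(1.27) = 1/(1+e^-1.27) = 0.7807
σ(1.68) = 1/(1+e^-1.68) = 0.8429
σ(2.12) = 1/(1+e^-2.12) = 0.8928
σ(2.92) = 1/(1+e^-2.92) = 0.9488
σ(-1.27) = 1/(1+e^1.27) = 0.2193
σ(1.74) = 1/(1+e^-1.74) = 0.8507
result = [0.7807, 0.8429, 0.8928, 0.9488, 0.2193, 0.8507]

[0.7807, 0.8429, 0.8928, 0.9488, 0.2193, 0.8507]


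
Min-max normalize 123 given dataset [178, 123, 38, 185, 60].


min=38, max=185
(123-38)/(185-38) = 85/147 = 0.5782

0.5782


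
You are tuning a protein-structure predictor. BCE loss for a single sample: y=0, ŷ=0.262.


BCE = -[y·ln(p) + (1-y)·ln(1-p)]
= -0 - 1·ln(1-0.262)
= -ln(0.738) = 0.3038

0.3038


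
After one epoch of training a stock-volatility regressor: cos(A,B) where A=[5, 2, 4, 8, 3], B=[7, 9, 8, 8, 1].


A·B = 5·7 + 2·9 + 4·8 + 8·8 + 3·1 = 152
‖A‖ = √118 = 10.8628, ‖B‖ = √259 = 16.0935
cos = 152/(√118·√259) = 152/√30562 = 0.8695

0.8695


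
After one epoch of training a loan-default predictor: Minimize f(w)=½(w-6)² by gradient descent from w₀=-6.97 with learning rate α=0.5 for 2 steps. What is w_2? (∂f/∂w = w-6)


step 1: grad = -6.97-6 = -12.97; w = -6.97 - 0.5·(-12.97) = -0.485
step 2: grad = -0.485-6 = -6.485; w = -0.485 - 0.5·(-6.485) = 2.7575

2.7575


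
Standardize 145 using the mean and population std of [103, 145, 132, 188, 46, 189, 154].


μ = 136.7143, σ = 46.4749
z = (145 - 136.7143)/46.4749 = 0.1783

0.1783


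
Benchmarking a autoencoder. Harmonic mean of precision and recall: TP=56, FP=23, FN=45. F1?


Precision = 56/79 = 0.7089
Recall = 56/101 = 0.5545
F1 = 2·P·R/(P+R) = 2·TP/(2·TP+FP+FN) = 112/(112+23+45) = 112/180 = 0.6222

0.6222


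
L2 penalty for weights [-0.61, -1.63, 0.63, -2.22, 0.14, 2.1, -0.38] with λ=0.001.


‖w‖₂² = (-0.61)² + (-1.63)² + (0.63)² + (-2.22)² + (0.14)² + (2.1)² + (-0.38)²
     = 0.3721 + 2.6569 + 0.3969 + 4.9284 + 0.0196 + 4.41 + 0.1444
     = 12.9283
λ·‖w‖₂² = 0.001·12.9283 = 0.012928

0.012928


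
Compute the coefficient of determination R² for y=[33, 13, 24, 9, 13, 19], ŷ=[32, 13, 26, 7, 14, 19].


ȳ = 18.5
SS_res = Σ(y-ŷ)² = 10
SS_tot = Σ(y-ȳ)² = 391.5
R² = 1 - SS_res/SS_tot = 1 - 0.0255 = 0.9745

0.9745


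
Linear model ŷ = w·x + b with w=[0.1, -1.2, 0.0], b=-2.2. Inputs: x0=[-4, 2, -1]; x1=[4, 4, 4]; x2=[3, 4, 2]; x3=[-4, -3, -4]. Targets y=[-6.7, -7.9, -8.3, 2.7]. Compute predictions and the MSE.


ŷ0 = (0.1)·(-4) + (-1.2)·(2) + (0.0)·(-1) - 2.2 = -5.0
ŷ1 = (0.1)·(4) + (-1.2)·(4) + (0.0)·(4) - 2.2 = -6.6
ŷ2 = (0.1)·(3) + (-1.2)·(4) + (0.0)·(2) - 2.2 = -6.7
ŷ3 = (0.1)·(-4) + (-1.2)·(-3) + (0.0)·(-4) - 2.2 = 1.0
errors² = [2.89, 1.69, 2.56, 2.89]
MSE = 10.0300/4 = 2.5075

2.5075


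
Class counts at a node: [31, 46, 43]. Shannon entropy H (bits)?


Probabilities: [31/120, 46/120, 43/120] ≈ [0.2583, 0.3833, 0.3583]
H = -((31/120)·log₂(31/120) + (46/120)·log₂(46/120) + (43/120)·log₂(43/120))
  = 1.5653 bits

1.5653 bits


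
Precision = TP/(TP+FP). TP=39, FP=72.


Precision = TP/(TP+FP)
= 39/(39+72)
= 39/111 = 35.14%

35.14%


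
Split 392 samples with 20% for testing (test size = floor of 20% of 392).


Test = ⌊392·20/100⌋ = 78
Train = 392 - 78 = 314

Train: 314, Test: 78


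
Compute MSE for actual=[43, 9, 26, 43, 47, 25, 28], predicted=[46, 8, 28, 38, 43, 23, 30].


Squared errors: (43-46)²=9, (9-8)²=1, (26-28)²=4, (43-38)²=25, (47-43)²=16, (25-23)²=4, (28-30)²=4
Sum = 63
MSE = 63/7 = 9

9


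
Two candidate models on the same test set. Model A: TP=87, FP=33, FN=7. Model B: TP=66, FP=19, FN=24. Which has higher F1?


Model A: P=87/120=0.725, R=87/94=0.9255, F1=2PR/(P+R)=2TP/(2TP+FP+FN)=174/214=0.8131
Model B: P=66/85=0.7765, R=66/90=0.7333, F1=2PR/(P+R)=2TP/(2TP+FP+FN)=132/175=0.7543
0.8131 > 0.7543 → Model A

Model A


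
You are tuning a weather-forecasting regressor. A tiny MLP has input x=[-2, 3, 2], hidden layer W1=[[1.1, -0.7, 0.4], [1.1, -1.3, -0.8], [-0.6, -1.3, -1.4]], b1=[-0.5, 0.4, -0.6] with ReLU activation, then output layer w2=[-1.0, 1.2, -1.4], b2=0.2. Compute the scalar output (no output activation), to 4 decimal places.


z1[0] = (1.1)·(-2) + (-0.7)·(3) + (0.4)·(2) - 0.5 = -4.0
z1[1] = (1.1)·(-2) + (-1.3)·(3) + (-0.8)·(2) + 0.4 = -7.3
z1[2] = (-0.6)·(-2) + (-1.3)·(3) + (-1.4)·(2) - 0.6 = -6.1
h = ReLU(z1) = [0.0, 0.0, 0.0]
output = (-1.0)·(0.0) + (1.2)·(0.0) + (-1.4)·(0.0) + 0.2 = 0.2

0.2


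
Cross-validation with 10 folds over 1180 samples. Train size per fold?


Fold size = 1180/10 = 118
Training per fold = 1180 - 118 = 1062

1062


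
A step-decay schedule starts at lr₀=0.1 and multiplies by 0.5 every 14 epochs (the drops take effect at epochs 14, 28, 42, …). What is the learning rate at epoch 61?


n_drops = ⌊61/14⌋ = 4
lr = 0.1·0.5^4 = 0.1·0.0625 = 0.00625

0.00625


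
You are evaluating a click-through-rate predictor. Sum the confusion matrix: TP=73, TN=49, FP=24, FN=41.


Total = TP + TN + FP + FN
= 73 + 49 + 24 + 41
= 187
(Predicted positive: 97, predicted negative: 90)

187


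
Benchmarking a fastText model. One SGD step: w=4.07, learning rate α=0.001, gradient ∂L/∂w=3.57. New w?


w_new = w - α·∇
= 4.07 - 0.001·3.57
= 4.07 - 0.00357
= 4.06643

4.06643


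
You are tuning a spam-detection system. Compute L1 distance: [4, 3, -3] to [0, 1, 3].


d = |4-0| + |3-1| + |-3-3|
  = 4 + 2 + 6
  = 12

12


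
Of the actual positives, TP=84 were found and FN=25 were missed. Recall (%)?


Recall = TP/(TP+FN)
= 84/(84+25)
= 84/109 = 77.06%

77.06%


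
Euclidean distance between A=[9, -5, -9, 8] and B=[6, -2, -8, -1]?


d = √((9-6)² + (-5+ 2)² + (-9+ 8)² + (8+ 1)²)
  = √(9 + 9 + 1 + 81)
  = √100 = 10.0

10.0


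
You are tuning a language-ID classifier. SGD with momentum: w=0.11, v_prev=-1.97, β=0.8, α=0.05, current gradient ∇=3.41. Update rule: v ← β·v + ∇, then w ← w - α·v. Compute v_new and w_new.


v_new = 0.8·-1.97 + 3.41 = -1.576 + 3.41 = 1.834
w_new = 0.11 - 0.05·1.834 = 0.11 - 0.0917 = 0.0183

v_new=1.834, w_new=0.0183


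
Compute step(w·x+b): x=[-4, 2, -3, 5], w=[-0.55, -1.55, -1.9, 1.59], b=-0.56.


z = (-4)·(-0.55) + (2)·(-1.55) + (-3)·(-1.9) + (5)·(1.59) - 0.56
  = 12.19
step(z) = 1 (z≥0)

1


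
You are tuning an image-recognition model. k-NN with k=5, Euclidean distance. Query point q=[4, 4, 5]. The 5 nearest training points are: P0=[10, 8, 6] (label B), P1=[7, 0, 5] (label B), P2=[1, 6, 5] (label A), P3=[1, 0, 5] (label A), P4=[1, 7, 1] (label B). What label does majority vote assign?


d(q,P0) = 7.2801  (label B)
d(q,P1) = 5.0  (label B)
d(q,P2) = 3.6056  (label A)
d(q,P3) = 5.0  (label A)
d(q,P4) = 5.831  (label B)
Votes: A=2, B=3
Majority → B

B


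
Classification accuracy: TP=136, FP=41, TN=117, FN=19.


Accuracy = (TP+TN)/(TP+TN+FP+FN)
= (136+117)/(313)
= 253/313 = 80.83%

80.83%


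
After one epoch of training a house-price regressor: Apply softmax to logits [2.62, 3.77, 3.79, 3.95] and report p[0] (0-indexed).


Exponentials: e^2.62=13.7357, e^3.77=43.3801, e^3.79=44.2564, e^3.95=51.9354
Sum = 153.3076
Softmax = [0.0896, 0.283, 0.2887, 0.3388]
p[0] = 13.7357/153.3076 = 0.0896

0.0896


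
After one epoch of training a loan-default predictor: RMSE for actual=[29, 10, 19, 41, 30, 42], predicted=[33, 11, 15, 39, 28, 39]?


MSE = 50/6 = 8.3333
RMSE = √(50/6) = 2.8868

2.8868


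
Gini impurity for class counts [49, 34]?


Probabilities: [49/83, 34/83] ≈ [0.5904, 0.4096]
Σpᵢ² = (2401 + 1156)/83² = 3557/6889
Gini = 1 - Σpᵢ² = 1 - 3557/6889 = 0.4837

0.4837


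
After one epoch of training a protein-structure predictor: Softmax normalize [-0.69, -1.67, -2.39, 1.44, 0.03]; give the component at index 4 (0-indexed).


Exponentials: e^-0.69=0.5016, e^-1.67=0.1882, e^-2.39=0.0916, e^1.44=4.2207, e^0.03=1.0305
Sum = 6.0326
Softmax = [0.0831, 0.0312, 0.0152, 0.6996, 0.1708]
p[4] = 1.0305/6.0326 = 0.1708

0.1708


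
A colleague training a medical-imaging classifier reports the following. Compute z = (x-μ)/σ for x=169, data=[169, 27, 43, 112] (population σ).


μ = 87.75, σ = 56.7511
z = (169 - 87.75)/56.7511 = 1.4317

1.4317
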